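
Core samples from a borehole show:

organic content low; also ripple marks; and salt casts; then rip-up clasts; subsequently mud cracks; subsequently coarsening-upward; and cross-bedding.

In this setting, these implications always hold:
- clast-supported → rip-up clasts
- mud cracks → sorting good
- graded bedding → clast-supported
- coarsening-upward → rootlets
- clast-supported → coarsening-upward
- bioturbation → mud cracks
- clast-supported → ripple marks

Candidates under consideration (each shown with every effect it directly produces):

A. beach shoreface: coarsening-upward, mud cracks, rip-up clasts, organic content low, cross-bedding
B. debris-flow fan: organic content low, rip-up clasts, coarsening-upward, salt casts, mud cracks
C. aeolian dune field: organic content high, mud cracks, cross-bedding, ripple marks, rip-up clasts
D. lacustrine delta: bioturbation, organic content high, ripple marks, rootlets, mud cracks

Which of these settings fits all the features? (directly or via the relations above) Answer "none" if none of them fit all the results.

Testing each hypothesis:
(A) beach shoreface — does not account for ripple marks, salt casts
(B) debris-flow fan — organic content low ✓; ripple marks ✗; salt casts ✓; rip-up clasts ✓; mud cracks ✓; coarsening-upward ✓; cross-bedding ✗
(C) aeolian dune field — fails on organic content low, salt casts, coarsening-upward (predicts organic content high, not organic content low)
(D) lacustrine delta — fails on organic content low, salt casts, rip-up clasts, coarsening-upward, cross-bedding (predicts organic content high, not organic content low)
Every candidate fails on at least one observation.

none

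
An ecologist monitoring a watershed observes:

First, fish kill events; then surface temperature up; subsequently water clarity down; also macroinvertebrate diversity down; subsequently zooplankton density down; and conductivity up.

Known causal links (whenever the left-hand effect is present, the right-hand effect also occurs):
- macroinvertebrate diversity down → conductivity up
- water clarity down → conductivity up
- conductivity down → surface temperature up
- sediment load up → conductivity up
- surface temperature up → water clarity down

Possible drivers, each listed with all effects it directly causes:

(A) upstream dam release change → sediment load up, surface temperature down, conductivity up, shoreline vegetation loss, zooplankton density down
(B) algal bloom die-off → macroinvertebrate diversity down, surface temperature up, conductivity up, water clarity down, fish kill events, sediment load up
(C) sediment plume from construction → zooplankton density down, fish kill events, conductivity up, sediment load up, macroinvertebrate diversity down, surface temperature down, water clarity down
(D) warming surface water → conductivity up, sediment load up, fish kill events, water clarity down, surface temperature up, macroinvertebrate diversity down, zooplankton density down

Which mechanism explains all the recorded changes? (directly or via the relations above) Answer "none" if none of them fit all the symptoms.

Testing each hypothesis:
(A) upstream dam release change — fish kill events miss; surface temperature up miss; water clarity down miss; macroinvertebrate diversity down miss; zooplankton density down match; conductivity up match
(B) algal bloom die-off — does not account for zooplankton density down
(C) sediment plume from construction — fails on surface temperature up (predicts surface temperature down, not surface temperature up)
(D) warming surface water — accounts for every observation
Only (D) is consistent with every observation.

D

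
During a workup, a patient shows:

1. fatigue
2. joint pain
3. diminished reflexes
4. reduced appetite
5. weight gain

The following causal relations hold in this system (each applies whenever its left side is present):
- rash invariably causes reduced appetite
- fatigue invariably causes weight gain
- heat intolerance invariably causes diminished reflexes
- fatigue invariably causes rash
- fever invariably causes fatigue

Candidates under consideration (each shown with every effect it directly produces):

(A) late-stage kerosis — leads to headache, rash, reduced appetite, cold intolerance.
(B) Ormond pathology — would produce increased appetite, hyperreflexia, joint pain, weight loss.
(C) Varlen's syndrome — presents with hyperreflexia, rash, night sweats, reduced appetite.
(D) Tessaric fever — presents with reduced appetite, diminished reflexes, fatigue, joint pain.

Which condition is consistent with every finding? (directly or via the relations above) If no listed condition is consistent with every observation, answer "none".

D

For each candidate, compare predicted effects to what was observed:
(A) late-stage kerosis — does not account for fatigue, joint pain, diminished reflexes, weight gain
(B) Ormond pathology — fails on fatigue, diminished reflexes, reduced appetite, weight gain (predicts hyperreflexia, not diminished reflexes; predicts increased appetite, not reduced appetite; predicts weight loss, not weight gain)
(C) Varlen's syndrome — fails on fatigue, joint pain, diminished reflexes, weight gain (predicts hyperreflexia, not diminished reflexes)
(D) Tessaric fever — fatigue +; joint pain +; diminished reflexes +; reduced appetite +; weight gain + (via fatigue → weight gain)
(D) alone accounts for all the evidence.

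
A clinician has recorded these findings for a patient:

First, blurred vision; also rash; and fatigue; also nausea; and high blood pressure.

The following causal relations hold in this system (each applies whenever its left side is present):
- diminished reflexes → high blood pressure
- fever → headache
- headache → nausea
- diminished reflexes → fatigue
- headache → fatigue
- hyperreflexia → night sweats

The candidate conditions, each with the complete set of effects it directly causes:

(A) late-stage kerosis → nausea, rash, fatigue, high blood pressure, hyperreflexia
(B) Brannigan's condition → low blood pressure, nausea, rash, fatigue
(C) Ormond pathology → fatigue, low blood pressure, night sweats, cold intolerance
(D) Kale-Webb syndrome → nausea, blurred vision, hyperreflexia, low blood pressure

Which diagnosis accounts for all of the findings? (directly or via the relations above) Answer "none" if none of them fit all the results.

none

Per-candidate check:
(A) late-stage kerosis — blurred vision -; rash +; fatigue +; nausea +; high blood pressure +
(B) Brannigan's condition — fails on blurred vision, high blood pressure (predicts low blood pressure, not high blood pressure)
(C) Ormond pathology — blurred vision -; rash -; fatigue +; nausea -; high blood pressure -
(D) Kale-Webb syndrome — blurred vision +; rash -; fatigue -; nausea +; high blood pressure -
None of the listed candidates fits everything.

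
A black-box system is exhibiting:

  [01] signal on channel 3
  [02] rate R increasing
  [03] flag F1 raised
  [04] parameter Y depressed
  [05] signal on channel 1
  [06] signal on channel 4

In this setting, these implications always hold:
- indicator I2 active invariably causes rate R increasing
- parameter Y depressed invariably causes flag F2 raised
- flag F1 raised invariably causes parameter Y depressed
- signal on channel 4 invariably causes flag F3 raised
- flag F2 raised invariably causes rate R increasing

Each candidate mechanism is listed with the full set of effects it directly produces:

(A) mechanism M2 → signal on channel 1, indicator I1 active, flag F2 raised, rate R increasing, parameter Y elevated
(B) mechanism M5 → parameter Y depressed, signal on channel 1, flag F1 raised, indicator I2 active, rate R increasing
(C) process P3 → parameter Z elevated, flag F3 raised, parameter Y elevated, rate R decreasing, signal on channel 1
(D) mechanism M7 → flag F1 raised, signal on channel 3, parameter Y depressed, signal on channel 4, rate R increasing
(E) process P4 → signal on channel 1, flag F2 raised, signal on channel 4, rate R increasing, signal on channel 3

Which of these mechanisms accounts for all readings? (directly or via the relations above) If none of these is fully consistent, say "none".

none

For each candidate, compare predicted effects to what was observed:
(A) mechanism M2 — signal on channel 3 NO; rate R increasing yes; flag F1 raised NO; parameter Y depressed NO; signal on channel 1 yes; signal on channel 4 NO
(B) mechanism M5 — does not account for signal on channel 3, signal on channel 4
(C) process P3 — fails on signal on channel 3, rate R increasing, flag F1 raised, parameter Y depressed, signal on channel 4 (predicts rate R decreasing, not rate R increasing; predicts parameter Y elevated, not parameter Y depressed)
(D) mechanism M7 — does not account for signal on channel 1
(E) process P4 — does not account for flag F1 raised, parameter Y depressed
None of the listed candidates fits everything.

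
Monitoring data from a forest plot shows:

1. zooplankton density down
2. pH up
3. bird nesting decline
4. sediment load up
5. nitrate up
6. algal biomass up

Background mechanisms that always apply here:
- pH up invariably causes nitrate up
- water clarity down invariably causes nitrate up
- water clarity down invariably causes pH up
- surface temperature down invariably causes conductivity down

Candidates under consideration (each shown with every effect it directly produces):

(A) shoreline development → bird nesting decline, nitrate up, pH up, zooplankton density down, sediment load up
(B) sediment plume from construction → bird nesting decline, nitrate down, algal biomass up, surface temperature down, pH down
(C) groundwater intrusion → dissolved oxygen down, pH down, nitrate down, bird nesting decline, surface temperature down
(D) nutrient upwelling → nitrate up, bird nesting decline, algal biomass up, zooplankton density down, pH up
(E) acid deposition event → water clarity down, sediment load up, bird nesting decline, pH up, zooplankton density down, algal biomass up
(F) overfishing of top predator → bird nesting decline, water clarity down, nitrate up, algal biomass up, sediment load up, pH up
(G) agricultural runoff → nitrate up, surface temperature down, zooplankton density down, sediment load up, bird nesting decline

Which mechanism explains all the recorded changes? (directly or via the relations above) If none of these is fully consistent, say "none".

E

For each candidate, compare predicted effects to what was observed:
(A) shoreline development — does not account for algal biomass up
(B) sediment plume from construction — fails on zooplankton density down, pH up, sediment load up, nitrate up (predicts pH down, not pH up; predicts nitrate down, not nitrate up)
(C) groundwater intrusion — fails on zooplankton density down, pH up, sediment load up, nitrate up, algal biomass up (predicts pH down, not pH up; predicts nitrate down, not nitrate up)
(D) nutrient upwelling — zooplankton density down match; pH up match; bird nesting decline match; sediment load up miss; nitrate up match; algal biomass up match
(E) acid deposition event — accounts for every observation (nitrate up by water clarity down → nitrate up)
(F) overfishing of top predator — zooplankton density down miss; pH up match; bird nesting decline match; sediment load up match; nitrate up match; algal biomass up match
(G) agricultural runoff — zooplankton density down match; pH up miss; bird nesting decline match; sediment load up match; nitrate up match; algal biomass up miss
(E) is the only candidate with no mismatches.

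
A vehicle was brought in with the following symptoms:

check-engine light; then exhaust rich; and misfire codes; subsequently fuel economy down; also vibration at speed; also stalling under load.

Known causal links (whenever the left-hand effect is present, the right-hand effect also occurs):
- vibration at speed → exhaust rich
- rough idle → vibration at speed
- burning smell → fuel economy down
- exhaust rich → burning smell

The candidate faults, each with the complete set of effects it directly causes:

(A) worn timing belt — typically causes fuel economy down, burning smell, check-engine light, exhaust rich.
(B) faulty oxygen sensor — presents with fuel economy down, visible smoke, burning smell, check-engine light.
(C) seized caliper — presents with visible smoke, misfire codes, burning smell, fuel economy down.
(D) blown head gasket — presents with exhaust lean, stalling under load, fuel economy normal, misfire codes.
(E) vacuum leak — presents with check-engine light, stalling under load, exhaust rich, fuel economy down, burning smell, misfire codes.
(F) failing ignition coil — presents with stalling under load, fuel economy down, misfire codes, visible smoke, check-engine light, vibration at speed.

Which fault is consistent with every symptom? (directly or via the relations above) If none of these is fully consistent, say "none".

Checking each candidate against the observations:
(A) worn timing belt — does not account for misfire codes, vibration at speed, stalling under load
(B) faulty oxygen sensor — check-engine light yes; exhaust rich NO; misfire codes NO; fuel economy down yes; vibration at speed NO; stalling under load NO
(C) seized caliper — check-engine light NO; exhaust rich NO; misfire codes yes; fuel economy down yes; vibration at speed NO; stalling under load NO
(D) blown head gasket — fails on check-engine light, exhaust rich, fuel economy down, vibration at speed (predicts exhaust lean, not exhaust rich; predicts fuel economy normal, not fuel economy down)
(E) vacuum leak — does not account for vibration at speed
(F) failing ignition coil — accounts for every observation (exhaust rich via vibration at speed → exhaust rich)
(F) alone accounts for all the evidence.

F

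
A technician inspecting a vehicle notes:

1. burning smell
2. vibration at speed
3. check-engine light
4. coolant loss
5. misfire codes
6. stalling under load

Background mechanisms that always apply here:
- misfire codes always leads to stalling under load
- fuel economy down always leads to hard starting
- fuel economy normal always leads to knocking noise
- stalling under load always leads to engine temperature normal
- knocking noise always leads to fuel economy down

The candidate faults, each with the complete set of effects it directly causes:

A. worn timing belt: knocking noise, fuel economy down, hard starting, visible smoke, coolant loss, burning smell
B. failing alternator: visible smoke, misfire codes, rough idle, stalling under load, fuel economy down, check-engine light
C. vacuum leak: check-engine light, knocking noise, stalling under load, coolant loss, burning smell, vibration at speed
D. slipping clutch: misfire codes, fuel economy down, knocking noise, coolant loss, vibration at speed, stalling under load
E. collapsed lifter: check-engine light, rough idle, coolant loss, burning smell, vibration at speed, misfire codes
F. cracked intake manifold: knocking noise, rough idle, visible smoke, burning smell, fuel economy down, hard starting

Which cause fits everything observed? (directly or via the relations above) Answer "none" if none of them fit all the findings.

Checking each candidate against the observations:
(A) worn timing belt — burning smell yes; vibration at speed NO; check-engine light NO; coolant loss yes; misfire codes NO; stalling under load NO
(B) failing alternator — burning smell NO; vibration at speed NO; check-engine light yes; coolant loss NO; misfire codes yes; stalling under load yes
(C) vacuum leak — burning smell yes; vibration at speed yes; check-engine light yes; coolant loss yes; misfire codes NO; stalling under load yes
(D) slipping clutch — does not account for burning smell, check-engine light
(E) collapsed lifter — accounts for every observation (stalling under load via misfire codes → stalling under load)
(F) cracked intake manifold — does not account for vibration at speed, check-engine light, coolant loss, misfire codes, stalling under load
(E) alone accounts for all the evidence.

E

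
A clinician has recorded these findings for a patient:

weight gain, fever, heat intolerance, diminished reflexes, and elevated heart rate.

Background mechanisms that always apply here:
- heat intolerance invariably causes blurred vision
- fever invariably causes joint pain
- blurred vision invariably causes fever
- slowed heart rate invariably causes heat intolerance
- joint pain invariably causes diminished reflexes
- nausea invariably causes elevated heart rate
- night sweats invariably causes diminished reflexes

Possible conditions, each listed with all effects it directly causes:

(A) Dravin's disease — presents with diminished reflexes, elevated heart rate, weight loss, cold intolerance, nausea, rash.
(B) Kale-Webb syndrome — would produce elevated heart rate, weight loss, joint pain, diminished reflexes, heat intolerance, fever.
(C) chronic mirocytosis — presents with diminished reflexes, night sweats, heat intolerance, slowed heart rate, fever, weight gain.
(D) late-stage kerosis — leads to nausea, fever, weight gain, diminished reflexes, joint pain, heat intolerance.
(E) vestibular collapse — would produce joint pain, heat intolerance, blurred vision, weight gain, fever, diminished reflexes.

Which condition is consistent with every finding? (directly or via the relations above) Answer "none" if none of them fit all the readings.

For each candidate, compare predicted effects to what was observed:
(A) Dravin's disease — fails on weight gain, fever, heat intolerance (predicts weight loss, not weight gain; predicts cold intolerance, not heat intolerance)
(B) Kale-Webb syndrome — weight gain miss; fever match; heat intolerance match; diminished reflexes match; elevated heart rate match
(C) chronic mirocytosis — weight gain match; fever match; heat intolerance match; diminished reflexes match; elevated heart rate miss
(D) late-stage kerosis — weight gain match; fever match; heat intolerance match; diminished reflexes match; elevated heart rate match (by nausea → elevated heart rate)
(E) vestibular collapse — weight gain match; fever match; heat intolerance match; diminished reflexes match; elevated heart rate miss
(D) is the only candidate with no mismatches.

D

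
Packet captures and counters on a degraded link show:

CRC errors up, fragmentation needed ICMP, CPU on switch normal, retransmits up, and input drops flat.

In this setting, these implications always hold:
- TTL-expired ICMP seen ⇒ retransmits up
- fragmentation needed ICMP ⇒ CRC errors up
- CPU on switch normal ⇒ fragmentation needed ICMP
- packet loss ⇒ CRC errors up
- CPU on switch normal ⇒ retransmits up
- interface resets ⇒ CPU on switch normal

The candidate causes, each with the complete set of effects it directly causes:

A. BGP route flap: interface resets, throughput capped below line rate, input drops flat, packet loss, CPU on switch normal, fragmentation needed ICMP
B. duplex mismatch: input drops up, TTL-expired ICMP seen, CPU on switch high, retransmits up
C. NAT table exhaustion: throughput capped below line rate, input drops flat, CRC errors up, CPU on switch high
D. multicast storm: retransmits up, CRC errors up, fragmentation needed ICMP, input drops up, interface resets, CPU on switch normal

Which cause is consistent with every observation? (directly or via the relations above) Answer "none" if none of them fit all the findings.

A

Testing each hypothesis:
(A) BGP route flap — CRC errors up + (through fragmentation needed ICMP → CRC errors up); fragmentation needed ICMP +; CPU on switch normal +; retransmits up + (through CPU on switch normal → retransmits up); input drops flat +
(B) duplex mismatch — CRC errors up -; fragmentation needed ICMP -; CPU on switch normal -; retransmits up +; input drops flat -
(C) NAT table exhaustion — CRC errors up +; fragmentation needed ICMP -; CPU on switch normal -; retransmits up -; input drops flat +
(D) multicast storm — CRC errors up +; fragmentation needed ICMP +; CPU on switch normal +; retransmits up +; input drops flat -
Only (A) is consistent with every observation.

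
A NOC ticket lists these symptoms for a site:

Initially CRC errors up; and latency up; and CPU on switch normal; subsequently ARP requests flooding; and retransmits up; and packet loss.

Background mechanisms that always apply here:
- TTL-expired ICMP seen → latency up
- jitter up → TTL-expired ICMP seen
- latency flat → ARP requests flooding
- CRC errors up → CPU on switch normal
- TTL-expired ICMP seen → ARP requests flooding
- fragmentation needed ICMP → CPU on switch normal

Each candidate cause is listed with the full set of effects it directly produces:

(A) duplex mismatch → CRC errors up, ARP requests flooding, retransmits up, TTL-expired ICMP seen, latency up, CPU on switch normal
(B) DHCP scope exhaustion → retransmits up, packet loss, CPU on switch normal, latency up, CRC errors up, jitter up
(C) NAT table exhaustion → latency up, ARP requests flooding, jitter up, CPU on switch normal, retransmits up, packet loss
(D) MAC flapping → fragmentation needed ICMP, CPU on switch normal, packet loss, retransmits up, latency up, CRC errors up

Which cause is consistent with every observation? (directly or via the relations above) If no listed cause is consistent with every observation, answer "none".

B

Testing each hypothesis:
(A) duplex mismatch — CRC errors up ✓; latency up ✓; CPU on switch normal ✓; ARP requests flooding ✓; retransmits up ✓; packet loss ✗
(B) DHCP scope exhaustion — CRC errors up ✓; latency up ✓; CPU on switch normal ✓; ARP requests flooding ✓ (by jitter up → TTL-expired ICMP seen → ARP requests flooding); retransmits up ✓; packet loss ✓
(C) NAT table exhaustion — does not account for CRC errors up
(D) MAC flapping — CRC errors up ✓; latency up ✓; CPU on switch normal ✓; ARP requests flooding ✗; retransmits up ✓; packet loss ✓
(B) alone accounts for all the evidence.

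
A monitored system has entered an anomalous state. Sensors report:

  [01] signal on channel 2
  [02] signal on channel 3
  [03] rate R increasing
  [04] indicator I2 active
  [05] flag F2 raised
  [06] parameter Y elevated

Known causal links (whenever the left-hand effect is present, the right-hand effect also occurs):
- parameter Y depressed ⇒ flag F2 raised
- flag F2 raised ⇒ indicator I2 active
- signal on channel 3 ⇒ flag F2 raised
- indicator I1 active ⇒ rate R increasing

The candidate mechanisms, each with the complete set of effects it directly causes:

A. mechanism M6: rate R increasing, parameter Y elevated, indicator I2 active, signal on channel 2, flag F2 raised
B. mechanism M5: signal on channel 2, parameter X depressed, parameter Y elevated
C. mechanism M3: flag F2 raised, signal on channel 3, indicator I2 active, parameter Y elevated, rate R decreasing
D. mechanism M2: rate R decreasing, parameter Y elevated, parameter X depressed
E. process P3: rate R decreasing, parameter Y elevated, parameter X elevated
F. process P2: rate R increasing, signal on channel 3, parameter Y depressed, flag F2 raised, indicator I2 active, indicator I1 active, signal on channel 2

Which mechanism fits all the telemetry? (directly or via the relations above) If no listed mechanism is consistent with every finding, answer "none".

none

For each candidate, compare predicted effects to what was observed:
(A) mechanism M6 — signal on channel 2 ✓; signal on channel 3 ✗; rate R increasing ✓; indicator I2 active ✓; flag F2 raised ✓; parameter Y elevated ✓
(B) mechanism M5 — signal on channel 2 ✓; signal on channel 3 ✗; rate R increasing ✗; indicator I2 active ✗; flag F2 raised ✗; parameter Y elevated ✓
(C) mechanism M3 — signal on channel 2 ✗; signal on channel 3 ✓; rate R increasing ✗; indicator I2 active ✓; flag F2 raised ✓; parameter Y elevated ✓
(D) mechanism M2 — signal on channel 2 ✗; signal on channel 3 ✗; rate R increasing ✗; indicator I2 active ✗; flag F2 raised ✗; parameter Y elevated ✓
(E) process P3 — signal on channel 2 ✗; signal on channel 3 ✗; rate R increasing ✗; indicator I2 active ✗; flag F2 raised ✗; parameter Y elevated ✓
(F) process P2 — signal on channel 2 ✓; signal on channel 3 ✓; rate R increasing ✓; indicator I2 active ✓; flag F2 raised ✓; parameter Y elevated ✗
Every candidate fails on at least one observation.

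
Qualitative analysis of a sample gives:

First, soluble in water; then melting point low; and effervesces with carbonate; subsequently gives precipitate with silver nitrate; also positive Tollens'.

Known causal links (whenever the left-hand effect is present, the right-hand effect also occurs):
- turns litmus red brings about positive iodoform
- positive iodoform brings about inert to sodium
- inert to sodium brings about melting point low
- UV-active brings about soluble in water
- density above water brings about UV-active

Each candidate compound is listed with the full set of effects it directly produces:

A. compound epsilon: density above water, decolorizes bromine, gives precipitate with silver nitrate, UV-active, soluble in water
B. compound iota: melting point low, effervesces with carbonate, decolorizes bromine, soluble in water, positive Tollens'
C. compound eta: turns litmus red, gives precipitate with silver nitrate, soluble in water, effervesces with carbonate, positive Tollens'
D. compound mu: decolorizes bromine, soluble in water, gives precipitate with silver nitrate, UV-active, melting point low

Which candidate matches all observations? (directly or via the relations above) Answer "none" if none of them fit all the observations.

C

Checking each candidate against the observations:
(A) compound epsilon — does not account for melting point low, effervesces with carbonate, positive Tollens'
(B) compound iota — does not account for gives precipitate with silver nitrate
(C) compound eta — soluble in water +; melting point low + (by turns litmus red → positive iodoform → inert to sodium → melting point low); effervesces with carbonate +; gives precipitate with silver nitrate +; positive Tollens' +
(D) compound mu — soluble in water +; melting point low +; effervesces with carbonate -; gives precipitate with silver nitrate +; positive Tollens' -
(C) is the only candidate with no mismatches.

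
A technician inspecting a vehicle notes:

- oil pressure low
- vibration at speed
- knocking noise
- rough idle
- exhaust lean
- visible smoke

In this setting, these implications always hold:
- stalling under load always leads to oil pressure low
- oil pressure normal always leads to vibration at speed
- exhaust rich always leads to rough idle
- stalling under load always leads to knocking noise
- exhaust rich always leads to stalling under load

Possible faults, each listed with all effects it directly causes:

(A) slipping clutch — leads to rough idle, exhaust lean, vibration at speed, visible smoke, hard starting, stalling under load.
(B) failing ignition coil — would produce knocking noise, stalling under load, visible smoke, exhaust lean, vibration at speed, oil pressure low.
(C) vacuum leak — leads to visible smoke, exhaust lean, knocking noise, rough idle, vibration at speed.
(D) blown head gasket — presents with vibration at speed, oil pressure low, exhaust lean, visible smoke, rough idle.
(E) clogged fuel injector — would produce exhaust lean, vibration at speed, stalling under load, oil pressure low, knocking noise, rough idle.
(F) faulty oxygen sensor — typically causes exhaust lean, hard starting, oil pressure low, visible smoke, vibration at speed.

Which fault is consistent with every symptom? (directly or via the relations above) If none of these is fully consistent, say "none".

A

Checking each candidate against the observations:
(A) slipping clutch — accounts for every observation (oil pressure low via stalling under load → oil pressure low)
(B) failing ignition coil — does not account for rough idle
(C) vacuum leak — oil pressure low ✗; vibration at speed ✓; knocking noise ✓; rough idle ✓; exhaust lean ✓; visible smoke ✓
(D) blown head gasket — oil pressure low ✓; vibration at speed ✓; knocking noise ✗; rough idle ✓; exhaust lean ✓; visible smoke ✓
(E) clogged fuel injector — does not account for visible smoke
(F) faulty oxygen sensor — oil pressure low ✓; vibration at speed ✓; knocking noise ✗; rough idle ✗; exhaust lean ✓; visible smoke ✓
(A) is the only candidate with no mismatches.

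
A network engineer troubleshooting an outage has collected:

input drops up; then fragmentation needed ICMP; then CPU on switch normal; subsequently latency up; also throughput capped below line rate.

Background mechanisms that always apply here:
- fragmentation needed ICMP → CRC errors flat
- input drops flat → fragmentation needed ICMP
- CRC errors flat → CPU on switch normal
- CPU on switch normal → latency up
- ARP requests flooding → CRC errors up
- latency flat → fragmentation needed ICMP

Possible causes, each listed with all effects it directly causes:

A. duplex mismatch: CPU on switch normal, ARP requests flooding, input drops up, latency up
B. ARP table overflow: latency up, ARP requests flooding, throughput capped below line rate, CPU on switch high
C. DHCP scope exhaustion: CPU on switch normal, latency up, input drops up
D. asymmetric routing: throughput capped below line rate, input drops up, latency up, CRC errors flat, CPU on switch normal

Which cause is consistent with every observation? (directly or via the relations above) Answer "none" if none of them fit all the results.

For each candidate, compare predicted effects to what was observed:
(A) duplex mismatch — does not account for fragmentation needed ICMP, throughput capped below line rate
(B) ARP table overflow — fails on input drops up, fragmentation needed ICMP, CPU on switch normal (predicts CPU on switch high, not CPU on switch normal)
(C) DHCP scope exhaustion — does not account for fragmentation needed ICMP, throughput capped below line rate
(D) asymmetric routing — input drops up ✓; fragmentation needed ICMP ✗; CPU on switch normal ✓; latency up ✓; throughput capped below line rate ✓
Every candidate fails on at least one observation.

none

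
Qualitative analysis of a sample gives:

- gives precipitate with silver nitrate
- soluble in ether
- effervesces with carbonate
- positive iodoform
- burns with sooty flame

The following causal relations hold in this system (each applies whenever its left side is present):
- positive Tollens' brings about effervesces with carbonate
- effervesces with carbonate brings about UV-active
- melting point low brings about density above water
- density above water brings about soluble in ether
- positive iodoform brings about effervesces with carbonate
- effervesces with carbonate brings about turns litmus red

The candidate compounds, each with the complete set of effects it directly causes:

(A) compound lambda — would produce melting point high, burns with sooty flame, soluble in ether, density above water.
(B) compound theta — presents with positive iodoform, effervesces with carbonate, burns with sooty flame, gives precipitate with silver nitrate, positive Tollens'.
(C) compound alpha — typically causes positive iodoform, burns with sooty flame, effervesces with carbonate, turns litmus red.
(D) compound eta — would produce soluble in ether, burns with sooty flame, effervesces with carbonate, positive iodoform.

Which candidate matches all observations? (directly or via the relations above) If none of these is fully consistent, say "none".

none

Testing each hypothesis:
(A) compound lambda — gives precipitate with silver nitrate miss; soluble in ether match; effervesces with carbonate miss; positive iodoform miss; burns with sooty flame match
(B) compound theta — gives precipitate with silver nitrate match; soluble in ether miss; effervesces with carbonate match; positive iodoform match; burns with sooty flame match
(C) compound alpha — gives precipitate with silver nitrate miss; soluble in ether miss; effervesces with carbonate match; positive iodoform match; burns with sooty flame match
(D) compound eta — gives precipitate with silver nitrate miss; soluble in ether match; effervesces with carbonate match; positive iodoform match; burns with sooty flame match
None of the listed candidates fits everything.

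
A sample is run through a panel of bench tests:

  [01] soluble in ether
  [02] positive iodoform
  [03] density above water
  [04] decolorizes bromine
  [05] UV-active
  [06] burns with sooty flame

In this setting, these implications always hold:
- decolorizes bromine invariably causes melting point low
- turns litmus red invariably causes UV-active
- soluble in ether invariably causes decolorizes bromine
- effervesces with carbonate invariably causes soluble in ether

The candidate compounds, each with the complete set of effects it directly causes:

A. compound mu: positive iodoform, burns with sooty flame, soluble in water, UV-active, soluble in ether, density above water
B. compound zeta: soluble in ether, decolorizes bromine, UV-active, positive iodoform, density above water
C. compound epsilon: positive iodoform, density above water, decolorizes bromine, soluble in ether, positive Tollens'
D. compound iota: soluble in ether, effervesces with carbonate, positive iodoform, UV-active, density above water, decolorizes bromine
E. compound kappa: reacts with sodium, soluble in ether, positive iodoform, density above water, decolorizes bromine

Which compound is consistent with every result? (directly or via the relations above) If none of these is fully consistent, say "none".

A

For each candidate, compare predicted effects to what was observed:
(A) compound mu — accounts for every observation (decolorizes bromine through soluble in ether → decolorizes bromine)
(B) compound zeta — does not account for burns with sooty flame
(C) compound epsilon — soluble in ether yes; positive iodoform yes; density above water yes; decolorizes bromine yes; UV-active NO; burns with sooty flame NO
(D) compound iota — does not account for burns with sooty flame
(E) compound kappa — soluble in ether yes; positive iodoform yes; density above water yes; decolorizes bromine yes; UV-active NO; burns with sooty flame NO
(A) alone accounts for all the evidence.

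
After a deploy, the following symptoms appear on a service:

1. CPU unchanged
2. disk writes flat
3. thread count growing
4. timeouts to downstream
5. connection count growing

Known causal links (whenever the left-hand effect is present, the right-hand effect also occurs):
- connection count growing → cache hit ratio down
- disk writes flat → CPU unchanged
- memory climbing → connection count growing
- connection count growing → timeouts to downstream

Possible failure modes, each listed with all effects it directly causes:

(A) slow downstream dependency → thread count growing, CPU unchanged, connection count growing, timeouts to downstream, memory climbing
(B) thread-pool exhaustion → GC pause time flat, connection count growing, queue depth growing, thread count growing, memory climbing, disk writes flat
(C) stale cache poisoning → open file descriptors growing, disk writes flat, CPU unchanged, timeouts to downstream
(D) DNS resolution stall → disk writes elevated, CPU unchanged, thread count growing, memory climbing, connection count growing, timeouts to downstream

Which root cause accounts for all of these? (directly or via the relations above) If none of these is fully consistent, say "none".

For each candidate, compare predicted effects to what was observed:
(A) slow downstream dependency — does not account for disk writes flat
(B) thread-pool exhaustion — accounts for every observation (CPU unchanged by disk writes flat → CPU unchanged)
(C) stale cache poisoning — CPU unchanged +; disk writes flat +; thread count growing -; timeouts to downstream +; connection count growing -
(D) DNS resolution stall — CPU unchanged +; disk writes flat -; thread count growing +; timeouts to downstream +; connection count growing +
Only (B) is consistent with every observation.

B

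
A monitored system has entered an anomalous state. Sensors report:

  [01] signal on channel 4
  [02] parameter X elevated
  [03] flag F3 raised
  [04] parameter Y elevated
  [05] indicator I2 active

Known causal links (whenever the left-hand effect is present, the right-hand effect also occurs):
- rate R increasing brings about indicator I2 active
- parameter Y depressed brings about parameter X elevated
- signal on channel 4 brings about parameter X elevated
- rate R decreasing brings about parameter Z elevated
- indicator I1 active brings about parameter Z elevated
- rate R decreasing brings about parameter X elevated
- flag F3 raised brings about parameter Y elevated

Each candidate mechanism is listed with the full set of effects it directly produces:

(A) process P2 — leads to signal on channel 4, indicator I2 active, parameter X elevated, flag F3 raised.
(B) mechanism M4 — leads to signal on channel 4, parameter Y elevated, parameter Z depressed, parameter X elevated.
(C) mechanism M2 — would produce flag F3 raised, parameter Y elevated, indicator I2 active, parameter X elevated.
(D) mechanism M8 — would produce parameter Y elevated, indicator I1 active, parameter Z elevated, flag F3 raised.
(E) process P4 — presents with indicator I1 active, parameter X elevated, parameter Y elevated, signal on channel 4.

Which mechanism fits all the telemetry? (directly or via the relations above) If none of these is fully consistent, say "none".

For each candidate, compare predicted effects to what was observed:
(A) process P2 — signal on channel 4 +; parameter X elevated +; flag F3 raised +; parameter Y elevated + (through flag F3 raised → parameter Y elevated); indicator I2 active +
(B) mechanism M4 — signal on channel 4 +; parameter X elevated +; flag F3 raised -; parameter Y elevated +; indicator I2 active -
(C) mechanism M2 — signal on channel 4 -; parameter X elevated +; flag F3 raised +; parameter Y elevated +; indicator I2 active +
(D) mechanism M8 — signal on channel 4 -; parameter X elevated -; flag F3 raised +; parameter Y elevated +; indicator I2 active -
(E) process P4 — signal on channel 4 +; parameter X elevated +; flag F3 raised -; parameter Y elevated +; indicator I2 active -
(A) alone accounts for all the evidence.

A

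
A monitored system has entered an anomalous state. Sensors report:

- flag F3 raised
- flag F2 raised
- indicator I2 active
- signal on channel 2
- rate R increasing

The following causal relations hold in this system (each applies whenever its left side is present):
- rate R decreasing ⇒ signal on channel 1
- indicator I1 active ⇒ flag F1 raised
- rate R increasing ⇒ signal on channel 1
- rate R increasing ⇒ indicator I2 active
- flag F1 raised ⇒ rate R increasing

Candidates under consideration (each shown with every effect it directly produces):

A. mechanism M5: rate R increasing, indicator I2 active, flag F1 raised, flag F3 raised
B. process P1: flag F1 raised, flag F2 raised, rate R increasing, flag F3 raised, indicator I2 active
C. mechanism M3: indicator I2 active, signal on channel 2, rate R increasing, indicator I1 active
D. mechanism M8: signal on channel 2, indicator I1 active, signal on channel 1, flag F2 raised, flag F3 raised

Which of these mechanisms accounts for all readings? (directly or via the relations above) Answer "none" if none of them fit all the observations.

D

Testing each hypothesis:
(A) mechanism M5 — flag F3 raised ✓; flag F2 raised ✗; indicator I2 active ✓; signal on channel 2 ✗; rate R increasing ✓
(B) process P1 — flag F3 raised ✓; flag F2 raised ✓; indicator I2 active ✓; signal on channel 2 ✗; rate R increasing ✓
(C) mechanism M3 — flag F3 raised ✗; flag F2 raised ✗; indicator I2 active ✓; signal on channel 2 ✓; rate R increasing ✓
(D) mechanism M8 — accounts for every observation (indicator I2 active via indicator I1 active → flag F1 raised → rate R increasing → indicator I2 active)
(D) is the only candidate with no mismatches.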